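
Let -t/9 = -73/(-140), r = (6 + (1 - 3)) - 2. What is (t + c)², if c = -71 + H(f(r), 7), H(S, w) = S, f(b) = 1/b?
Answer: 110817729/19600 ≈ 5654.0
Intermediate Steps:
r = 2 (r = (6 - 2) - 2 = 4 - 2 = 2)
f(b) = 1/b
t = -657/140 (t = -(-657)/(-140) = -(-657)*(-1)/140 = -9*73/140 = -657/140 ≈ -4.6929)
c = -141/2 (c = -71 + 1/2 = -71 + ½ = -141/2 ≈ -70.500)
(t + c)² = (-657/140 - 141/2)² = (-10527/140)² = 110817729/19600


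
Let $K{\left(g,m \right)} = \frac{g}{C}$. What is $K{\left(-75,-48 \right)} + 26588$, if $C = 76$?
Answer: $\frac{2020613}{76} \approx 26587.0$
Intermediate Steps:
$K{\left(g,m \right)} = \frac{g}{76}$
$K{\left(-75,-48 \right)} + 26588 = \frac{1}{76} \left(-75\right) + 26588 = - \frac{75}{76} + 26588 = \frac{2020613}{76}$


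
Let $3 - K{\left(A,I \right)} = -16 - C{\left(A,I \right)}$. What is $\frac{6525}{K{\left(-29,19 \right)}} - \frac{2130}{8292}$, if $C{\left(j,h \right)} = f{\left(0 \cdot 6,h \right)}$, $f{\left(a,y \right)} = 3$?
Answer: $\frac{2252435}{7601} \approx 296.33$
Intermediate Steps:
$C{\left(j,h \right)} = 3$
$K{\left(A,I \right)} = 22$ ($K{\left(A,I \right)} = 3 - \left(-16 - 3\right) = 3 - -19 = 3 + 19 = 22$)
$\frac{6525}{K{\left(-29,19 \right)}} - \frac{2130}{8292} = \frac{6525}{22} - \frac{2130}{8292} = 6525 \cdot \frac{1}{22} - \frac{355}{1382} = \frac{6525}{22} - \frac{355}{1382} = \frac{2252435}{7601}$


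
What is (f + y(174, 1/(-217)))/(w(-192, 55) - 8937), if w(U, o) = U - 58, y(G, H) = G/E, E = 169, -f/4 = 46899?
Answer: 31703550/1552603 ≈ 20.420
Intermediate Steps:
f = -187596 (f = -4*46899 = -187596)
y(G, H) = G/169
w(U, o) = -58 + U
(f + y(174, 1/(-217)))/(w(-192, 55) - 8937) = (-187596 + (1/169)*174)/((-58 - 192) - 8937) = (-187596 + 174/169)/(-250 - 8937) = -31703550/169/(-9187) = -31703550/169*(-1/9187) = 31703550/1552603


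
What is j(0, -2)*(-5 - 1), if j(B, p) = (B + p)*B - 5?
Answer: 30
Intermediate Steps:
j(B, p) = -5 + B*(B + p) (j(B, p) = B*(B + p) - 5 = -5 + B*(B + p))
j(0, -2)*(-5 - 1) = (-5 + 0**2 + 0*(-2))*(-5 - 1) = (-5 + 0 + 0)*(-6) = -5*(-6) = 30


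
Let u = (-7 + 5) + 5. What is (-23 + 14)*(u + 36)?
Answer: -351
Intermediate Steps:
u = 3 (u = -2 + 5 = 3)
(-23 + 14)*(u + 36) = (-23 + 14)*(3 + 36) = -9*39 = -351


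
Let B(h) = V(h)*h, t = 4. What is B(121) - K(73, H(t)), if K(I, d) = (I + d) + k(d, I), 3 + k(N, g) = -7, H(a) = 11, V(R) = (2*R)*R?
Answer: 3543048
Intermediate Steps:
V(R) = 2*R**2
k(N, g) = -10 (k(N, g) = -3 - 7 = -10)
B(h) = 2*h**3 (B(h) = (2*h**2)*h = 2*h**3)
K(I, d) = -10 + I + d (K(I, d) = (I + d) - 10 = -10 + I + d)
B(121) - K(73, H(t)) = 2*121**3 - (-10 + 73 + 11) = 2*1771561 - 1*74 = 3543122 - 74 = 3543048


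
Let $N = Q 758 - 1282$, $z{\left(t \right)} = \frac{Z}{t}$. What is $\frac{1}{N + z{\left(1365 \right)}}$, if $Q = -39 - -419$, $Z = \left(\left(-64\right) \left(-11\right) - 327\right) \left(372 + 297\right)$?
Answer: $\frac{35}{10042997} \approx 3.485 \cdot 10^{-6}$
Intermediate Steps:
$Z = 252213$ ($Z = \left(704 - 327\right) 669 = 377 \cdot 669 = 252213$)
$Q = 380$ ($Q = -39 + 419 = 380$)
$z{\left(t \right)} = \frac{252213}{t}$
$N = 286758$ ($N = 380 \cdot 758 - 1282 = 288040 - 1282 = 286758$)
$\frac{1}{N + z{\left(1365 \right)}} = \frac{1}{286758 + \frac{252213}{1365}} = \frac{1}{286758 + 252213 \cdot \frac{1}{1365}} = \frac{1}{286758 + \frac{6467}{35}} = \frac{1}{\frac{10042997}{35}} = \frac{35}{10042997}$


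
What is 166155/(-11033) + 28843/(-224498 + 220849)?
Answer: -84047674/3659947 ≈ -22.964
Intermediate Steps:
166155/(-11033) + 28843/(-224498 + 220849) = 166155*(-1/11033) + 28843/(-3649) = -15105/1003 + 28843*(-1/3649) = -15105/1003 - 28843/3649 = -84047674/3659947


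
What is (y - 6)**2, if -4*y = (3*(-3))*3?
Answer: 9/16 ≈ 0.56250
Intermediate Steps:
y = 27/4 (y = -3*(-3)*3/4 = -(-9)*3/4 = -1/4*(-27) = 27/4 ≈ 6.7500)
(y - 6)**2 = (27/4 - 6)**2 = (3/4)**2 = 9/16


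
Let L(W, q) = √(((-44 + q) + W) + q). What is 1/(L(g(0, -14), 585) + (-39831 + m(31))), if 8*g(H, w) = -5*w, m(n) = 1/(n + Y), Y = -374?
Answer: -210610232/8388810764717 - 235298*√4539/746604158059813 ≈ -2.5127e-5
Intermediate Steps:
m(n) = 1/(-374 + n) (m(n) = 1/(n - 374) = 1/(-374 + n))
g(H, w) = -5*w/8 (g(H, w) = (-5*w)/8 = -5*w/8)
L(W, q) = √(-44 + W + 2*q) (L(W, q) = √((-44 + W + q) + q) = √(-44 + W + 2*q))
1/(L(g(0, -14), 585) + (-39831 + m(31))) = 1/(√(-44 - 5/8*(-14) + 2*585) + (-39831 + 1/(-374 + 31))) = 1/(√(-44 + 35/4 + 1170) + (-39831 + 1/(-343))) = 1/(√(4539/4) + (-39831 - 1/343)) = 1/(√4539/2 - 13662034/343) = 1/(-13662034/343 + √4539/2)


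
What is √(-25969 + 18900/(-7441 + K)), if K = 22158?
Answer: I*√5624349869941/14717 ≈ 161.15*I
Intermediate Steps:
√(-25969 + 18900/(-7441 + K)) = √(-25969 + 18900/(-7441 + 22158)) = √(-25969 + 18900/14717) = √(-382166873/14717) = I*√5624349869941/14717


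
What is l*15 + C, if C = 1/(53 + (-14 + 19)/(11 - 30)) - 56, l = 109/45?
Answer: -19687/1002 ≈ -19.648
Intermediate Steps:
l = 109/45 (l = 109*(1/45) = 109/45 ≈ 2.4222)
C = -56093/1002 (C = 1/(53 + 5/(-19)) - 56 = 1/(53 + 5*(-1/19)) - 56 = 1/(53 - 5/19) - 56 = 1/(1002/19) - 56 = 19/1002 - 56 = -56093/1002 ≈ -55.981)
l*15 + C = (109/45)*15 - 56093/1002 = 109/3 - 56093/1002 = -19687/1002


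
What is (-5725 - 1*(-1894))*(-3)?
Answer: 11493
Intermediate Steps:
(-5725 - 1*(-1894))*(-3) = (-5725 + 1894)*(-3) = -3831*(-3) = 11493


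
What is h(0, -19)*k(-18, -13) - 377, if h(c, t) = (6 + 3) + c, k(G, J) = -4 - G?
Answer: -251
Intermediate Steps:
h(c, t) = 9 + c
h(0, -19)*k(-18, -13) - 377 = (9 + 0)*(-4 - 1*(-18)) - 377 = 9*(-4 + 18) - 377 = 9*14 - 377 = 126 - 377 = -251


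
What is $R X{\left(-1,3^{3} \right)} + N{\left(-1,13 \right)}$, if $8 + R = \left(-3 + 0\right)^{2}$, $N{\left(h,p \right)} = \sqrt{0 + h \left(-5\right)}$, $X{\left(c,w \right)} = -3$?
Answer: $-3 + \sqrt{5} \approx -0.76393$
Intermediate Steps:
$N{\left(h,p \right)} = \sqrt{5} \sqrt{- h}$ ($N{\left(h,p \right)} = \sqrt{0 - 5 h} = \sqrt{- 5 h} = \sqrt{5} \sqrt{- h}$)
$R = 1$ ($R = -8 + \left(-3 + 0\right)^{2} = -8 + \left(-3\right)^{2} = -8 + 9 = 1$)
$R X{\left(-1,3^{3} \right)} + N{\left(-1,13 \right)} = 1 \left(-3\right) + \sqrt{5} \sqrt{\left(-1\right) \left(-1\right)} = -3 + \sqrt{5} \sqrt{1} = -3 + \sqrt{5} \cdot 1 = -3 + \sqrt{5}$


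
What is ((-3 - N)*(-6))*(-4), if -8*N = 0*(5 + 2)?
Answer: -72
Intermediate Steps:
N = 0 (N = -0*(5 + 2) = -0*7 = -⅛*0 = 0)
((-3 - N)*(-6))*(-4) = ((-3 - 1*0)*(-6))*(-4) = ((-3 + 0)*(-6))*(-4) = -3*(-6)*(-4) = 18*(-4) = -72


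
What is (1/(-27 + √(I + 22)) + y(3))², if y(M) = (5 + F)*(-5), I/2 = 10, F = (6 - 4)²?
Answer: 319135802/157323 + 6876*√42/52441 ≈ 2029.4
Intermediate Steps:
F = 4 (F = 2² = 4)
I = 20 (I = 2*10 = 20)
y(M) = -45 (y(M) = (5 + 4)*(-5) = 9*(-5) = -45)
(1/(-27 + √(I + 22)) + y(3))² = (1/(-27 + √(20 + 22)) - 45)² = (1/(-27 + √42) - 45)² = (-45 + 1/(-27 + √42))²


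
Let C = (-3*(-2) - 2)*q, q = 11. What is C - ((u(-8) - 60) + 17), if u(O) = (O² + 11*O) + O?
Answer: 119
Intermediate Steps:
u(O) = O² + 12*O
C = 44 (C = (-3*(-2) - 2)*11 = (6 - 2)*11 = 4*11 = 44)
C - ((u(-8) - 60) + 17) = 44 - ((-8*(12 - 8) - 60) + 17) = 44 - ((-8*4 - 60) + 17) = 44 - ((-32 - 60) + 17) = 44 - (-92 + 17) = 44 - 1*(-75) = 44 + 75 = 119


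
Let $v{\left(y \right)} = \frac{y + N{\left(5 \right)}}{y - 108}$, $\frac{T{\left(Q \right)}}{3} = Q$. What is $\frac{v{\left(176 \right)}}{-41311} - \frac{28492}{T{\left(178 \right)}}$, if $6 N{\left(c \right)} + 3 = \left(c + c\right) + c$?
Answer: $- \frac{20009584967}{375021258} \approx -53.356$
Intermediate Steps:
$N{\left(c \right)} = - \frac{1}{2} + \frac{c}{2}$ ($N{\left(c \right)} = - \frac{1}{2} + \frac{\left(c + c\right) + c}{6} = - \frac{1}{2} + \frac{2 c + c}{6} = - \frac{1}{2} + \frac{3 c}{6} = - \frac{1}{2} + \frac{c}{2}$)
$T{\left(Q \right)} = 3 Q$
$v{\left(y \right)} = \frac{2 + y}{-108 + y}$ ($v{\left(y \right)} = \frac{y + \left(- \frac{1}{2} + \frac{1}{2} \cdot 5\right)}{y - 108} = \frac{y + \left(- \frac{1}{2} + \frac{5}{2}\right)}{-108 + y} = \frac{y + 2}{-108 + y} = \frac{2 + y}{-108 + y}$)
$\frac{v{\left(176 \right)}}{-41311} - \frac{28492}{T{\left(178 \right)}} = \frac{\frac{1}{-108 + 176} \left(2 + 176\right)}{-41311} - \frac{28492}{3 \cdot 178} = \frac{1}{68} \cdot 178 \left(- \frac{1}{41311}\right) - \frac{28492}{534} = \frac{1}{68} \cdot 178 \left(- \frac{1}{41311}\right) - \frac{14246}{267} = \frac{89}{34} \left(- \frac{1}{41311}\right) - \frac{14246}{267} = - \frac{89}{1404574} - \frac{14246}{267} = - \frac{20009584967}{375021258}$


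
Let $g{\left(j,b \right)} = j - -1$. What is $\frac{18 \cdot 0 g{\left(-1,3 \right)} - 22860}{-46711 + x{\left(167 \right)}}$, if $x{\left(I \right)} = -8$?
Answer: $\frac{2540}{5191} \approx 0.48931$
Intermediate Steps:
$g{\left(j,b \right)} = 1 + j$ ($g{\left(j,b \right)} = j + 1 = 1 + j$)
$\frac{18 \cdot 0 g{\left(-1,3 \right)} - 22860}{-46711 + x{\left(167 \right)}} = \frac{18 \cdot 0 \left(1 - 1\right) - 22860}{-46711 - 8} = \frac{0 \cdot 0 - 22860}{-46719} = \left(0 - 22860\right) \left(- \frac{1}{46719}\right) = \left(-22860\right) \left(- \frac{1}{46719}\right) = \frac{2540}{5191}$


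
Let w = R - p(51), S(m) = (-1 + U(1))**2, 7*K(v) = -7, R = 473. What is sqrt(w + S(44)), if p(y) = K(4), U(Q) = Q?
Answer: sqrt(474) ≈ 21.772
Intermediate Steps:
K(v) = -1 (K(v) = (1/7)*(-7) = -1)
S(m) = 0 (S(m) = (-1 + 1)**2 = 0**2 = 0)
p(y) = -1
w = 474 (w = 473 - 1*(-1) = 473 + 1 = 474)
sqrt(w + S(44)) = sqrt(474 + 0) = sqrt(474)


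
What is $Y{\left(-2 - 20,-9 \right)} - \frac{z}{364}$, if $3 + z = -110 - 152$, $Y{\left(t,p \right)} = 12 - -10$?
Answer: $\frac{8273}{364} \approx 22.728$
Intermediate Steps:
$Y{\left(t,p \right)} = 22$ ($Y{\left(t,p \right)} = 12 + 10 = 22$)
$z = -265$ ($z = -3 - 262 = -265$)
$Y{\left(-2 - 20,-9 \right)} - \frac{z}{364} = 22 - - \frac{265}{364} = 22 + \frac{265}{364} = \frac{8273}{364}$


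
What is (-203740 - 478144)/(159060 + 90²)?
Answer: -24353/5970 ≈ -4.0792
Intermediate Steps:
(-203740 - 478144)/(159060 + 90²) = -681884/(159060 + 8100) = -681884/167160 = -681884*1/167160 = -24353/5970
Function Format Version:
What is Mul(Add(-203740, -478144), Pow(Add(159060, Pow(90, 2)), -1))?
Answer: Rational(-24353, 5970) ≈ -4.0792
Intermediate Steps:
Mul(Add(-203740, -478144), Pow(Add(159060, Pow(90, 2)), -1)) = Mul(-681884, Pow(Add(159060, 8100), -1)) = Mul(-681884, Pow(167160, -1)) = Mul(-681884, Rational(1, 167160)) = Rational(-24353, 5970)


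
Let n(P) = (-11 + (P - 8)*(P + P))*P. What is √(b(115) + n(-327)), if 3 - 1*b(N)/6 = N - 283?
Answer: I*√71637807 ≈ 8463.9*I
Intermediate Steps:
n(P) = P*(-11 + 2*P*(-8 + P)) (n(P) = (-11 + (-8 + P)*(2*P))*P = (-11 + 2*P*(-8 + P))*P = P*(-11 + 2*P*(-8 + P)))
b(N) = 1716 - 6*N (b(N) = 18 - 6*(N - 283) = 18 - 6*(-283 + N) = 18 + (1698 - 6*N) = 1716 - 6*N)
√(b(115) + n(-327)) = √((1716 - 6*115) - 327*(-11 - 16*(-327) + 2*(-327)²)) = √((1716 - 690) - 327*(-11 + 5232 + 2*106929)) = √(1026 - 327*(-11 + 5232 + 213858)) = √(1026 - 327*219079) = √(1026 - 71638833) = √(-71637807) = I*√71637807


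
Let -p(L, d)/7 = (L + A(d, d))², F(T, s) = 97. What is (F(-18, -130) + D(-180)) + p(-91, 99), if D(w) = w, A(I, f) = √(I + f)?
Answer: -59436 + 3822*√22 ≈ -41509.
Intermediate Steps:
p(L, d) = -7*(L + √2*√d)² (p(L, d) = -7*(L + √(d + d))² = -7*(L + √(2*d))² = -7*(L + √2*√d)²)
(F(-18, -130) + D(-180)) + p(-91, 99) = (97 - 180) - 7*(-91 + √2*√99)² = -83 - 7*(-91 + √2*(3*√11))² = -83 - 7*(-91 + 3*√22)²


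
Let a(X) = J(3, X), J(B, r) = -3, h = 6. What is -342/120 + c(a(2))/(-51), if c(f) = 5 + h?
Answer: -3127/1020 ≈ -3.0657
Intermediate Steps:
a(X) = -3
c(f) = 11 (c(f) = 5 + 6 = 11)
-342/120 + c(a(2))/(-51) = -342/120 + 11/(-51) = -342*1/120 + 11*(-1/51) = -57/20 - 11/51 = -3127/1020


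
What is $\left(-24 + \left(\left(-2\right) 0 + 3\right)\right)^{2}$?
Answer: $441$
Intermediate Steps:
$\left(-24 + \left(\left(-2\right) 0 + 3\right)\right)^{2} = \left(-24 + \left(0 + 3\right)\right)^{2} = \left(-24 + 3\right)^{2} = \left(-21\right)^{2} = 441$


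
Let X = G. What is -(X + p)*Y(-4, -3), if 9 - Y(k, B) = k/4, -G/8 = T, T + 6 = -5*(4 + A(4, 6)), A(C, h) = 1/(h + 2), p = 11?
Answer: -2240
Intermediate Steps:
A(C, h) = 1/(2 + h)
T = -213/8 (T = -6 - 5*(4 + 1/(2 + 6)) = -6 - 5*(4 + 1/8) = -6 - 5*(4 + ⅛) = -6 - 5*33/8 = -6 - 165/8 = -213/8 ≈ -26.625)
G = 213 (G = -8*(-213/8) = 213)
Y(k, B) = 9 - k/4
X = 213
-(X + p)*Y(-4, -3) = -(213 + 11)*(9 - ¼*(-4)) = -224*(9 + 1) = -224*10 = -1*2240 = -2240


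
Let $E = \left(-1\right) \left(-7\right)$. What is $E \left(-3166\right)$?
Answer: $-22162$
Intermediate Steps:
$E = 7$
$E \left(-3166\right) = 7 \left(-3166\right) = -22162$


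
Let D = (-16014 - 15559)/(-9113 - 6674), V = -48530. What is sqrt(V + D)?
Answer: I*sqrt(12094602834619)/15787 ≈ 220.29*I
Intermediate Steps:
D = 31573/15787 (D = -31573/(-15787) = -31573*(-1/15787) = 31573/15787 ≈ 1.9999)
sqrt(V + D) = sqrt(-48530 + 31573/15787) = sqrt(-766111537/15787) = I*sqrt(12094602834619)/15787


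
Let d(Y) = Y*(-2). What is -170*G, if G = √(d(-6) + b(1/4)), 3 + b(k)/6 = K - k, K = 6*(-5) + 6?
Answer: -85*I*√606 ≈ -2092.4*I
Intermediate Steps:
K = -24 (K = -30 + 6 = -24)
b(k) = -162 - 6*k (b(k) = -18 + 6*(-24 - k) = -18 + (-144 - 6*k) = -162 - 6*k)
d(Y) = -2*Y
G = I*√606/2 (G = √(-2*(-6) + (-162 - 6/4)) = √(12 + (-162 - 6*¼)) = √(12 + (-162 - 3/2)) = √(12 - 327/2) = √(-303/2) = I*√606/2 ≈ 12.309*I)
-170*G = -85*I*√606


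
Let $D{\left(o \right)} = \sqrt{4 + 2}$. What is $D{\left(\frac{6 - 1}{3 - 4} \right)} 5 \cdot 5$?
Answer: $25 \sqrt{6} \approx 61.237$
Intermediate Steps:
$D{\left(o \right)} = \sqrt{6}$
$D{\left(\frac{6 - 1}{3 - 4} \right)} 5 \cdot 5 = \sqrt{6} \cdot 5 \cdot 5 = 5 \sqrt{6} \cdot 5 = 25 \sqrt{6}$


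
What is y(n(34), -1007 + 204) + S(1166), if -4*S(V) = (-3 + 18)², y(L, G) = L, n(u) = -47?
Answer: -413/4 ≈ -103.25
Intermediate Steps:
S(V) = -225/4 (S(V) = -(-3 + 18)²/4 = -¼*15² = -¼*225 = -225/4)
y(n(34), -1007 + 204) + S(1166) = -47 - 225/4 = -413/4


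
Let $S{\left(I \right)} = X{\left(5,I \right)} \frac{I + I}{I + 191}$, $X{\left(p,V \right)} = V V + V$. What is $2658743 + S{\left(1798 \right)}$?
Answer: $\frac{16919868619}{1989} \approx 8.5067 \cdot 10^{6}$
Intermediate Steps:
$X{\left(p,V \right)} = V + V^{2}$ ($X{\left(p,V \right)} = V^{2} + V = V + V^{2}$)
$S{\left(I \right)} = \frac{2 I^{2} \left(1 + I\right)}{191 + I}$ ($S{\left(I \right)} = I \left(1 + I\right) \frac{I + I}{I + 191} = I \left(1 + I\right) \frac{2 I}{191 + I} = \frac{2 I^{2} \left(1 + I\right)}{191 + I}$)
$2658743 + S{\left(1798 \right)} = 2658743 + \frac{2 \cdot 1798^{2} \left(1 + 1798\right)}{191 + 1798} = 2658743 + 2 \cdot 3232804 \cdot \frac{1}{1989} \cdot 1799 = 2658743 + \frac{11631628792}{1989} = \frac{16919868619}{1989}$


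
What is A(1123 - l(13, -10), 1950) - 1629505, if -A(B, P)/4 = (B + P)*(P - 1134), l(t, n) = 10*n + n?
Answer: -12018817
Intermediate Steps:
l(t, n) = 11*n
A(B, P) = -4*(-1134 + P)*(B + P) (A(B, P) = -4*(B + P)*(P - 1134) = -4*(B + P)*(-1134 + P) = -4*(-1134 + P)*(B + P))
A(1123 - l(13, -10), 1950) - 1629505 = (-4*1950² + 4536*(1123 - 11*(-10)) + 4536*1950 - 4*(1123 - 11*(-10))*1950) - 1629505 = (-4*3802500 + 4536*(1123 - 1*(-110)) + 8845200 - 4*(1123 - 1*(-110))*1950) - 1629505 = (-15210000 + 4536*(1123 + 110) + 8845200 - 4*(1123 + 110)*1950) - 1629505 = (-15210000 + 4536*1233 + 8845200 - 4*1233*1950) - 1629505 = (-15210000 + 5592888 + 8845200 - 9617400) - 1629505 = -10389312 - 1629505 = -12018817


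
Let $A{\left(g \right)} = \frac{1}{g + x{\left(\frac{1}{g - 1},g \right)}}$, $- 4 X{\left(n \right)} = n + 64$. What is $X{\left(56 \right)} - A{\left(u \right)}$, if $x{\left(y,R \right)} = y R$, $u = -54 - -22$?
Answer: $- \frac{30687}{1024} \approx -29.968$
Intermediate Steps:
$X{\left(n \right)} = -16 - \frac{n}{4}$ ($X{\left(n \right)} = - \frac{n + 64}{4} = - \frac{64 + n}{4} = -16 - \frac{n}{4}$)
$u = -32$ ($u = -54 + 22 = -32$)
$x{\left(y,R \right)} = R y$
$A{\left(g \right)} = \frac{1}{g + \frac{g}{-1 + g}}$ ($A{\left(g \right)} = \frac{1}{g + \frac{g}{g - 1}} = \frac{1}{g + \frac{g}{-1 + g}}$)
$X{\left(56 \right)} - A{\left(u \right)} = \left(-16 - 14\right) - \frac{-1 - 32}{1024} = \left(-16 - 14\right) - \frac{1}{1024} \left(-33\right) = -30 - - \frac{33}{1024} = -30 + \frac{33}{1024} = - \frac{30687}{1024}$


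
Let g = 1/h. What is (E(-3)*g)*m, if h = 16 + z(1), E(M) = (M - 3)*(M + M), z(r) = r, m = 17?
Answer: 36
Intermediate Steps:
E(M) = 2*M*(-3 + M) (E(M) = (-3 + M)*(2*M) = 2*M*(-3 + M))
h = 17 (h = 16 + 1 = 17)
g = 1/17 ≈ 0.058824
(E(-3)*g)*m = ((2*(-3)*(-3 - 3))*(1/17))*17 = ((2*(-3)*(-6))*(1/17))*17 = (36*(1/17))*17 = (36/17)*17 = 36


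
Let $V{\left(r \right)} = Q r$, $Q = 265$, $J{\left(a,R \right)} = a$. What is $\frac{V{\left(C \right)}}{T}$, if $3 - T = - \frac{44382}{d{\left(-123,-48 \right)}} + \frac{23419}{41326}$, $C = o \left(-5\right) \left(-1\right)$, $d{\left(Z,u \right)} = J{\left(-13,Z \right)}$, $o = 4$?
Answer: $- \frac{43805560}{28197281} \approx -1.5535$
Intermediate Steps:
$d{\left(Z,u \right)} = -13$
$C = 20$ ($C = 4 \left(-5\right) \left(-1\right) = \left(-20\right) \left(-1\right) = 20$)
$T = - \frac{140986405}{41326}$ ($T = 3 - \left(- \frac{44382}{-13} + \frac{23419}{41326}\right) = 3 - \left(\left(-44382\right) \left(- \frac{1}{13}\right) + 23419 \cdot \frac{1}{41326}\right) = 3 - \left(3414 + \frac{23419}{41326}\right) = 3 - \frac{141110383}{41326} = - \frac{140986405}{41326} \approx -3411.6$)
$V{\left(r \right)} = 265 r$
$\frac{V{\left(C \right)}}{T} = \frac{265 \cdot 20}{- \frac{140986405}{41326}} = 5300 \left(- \frac{41326}{140986405}\right) = - \frac{43805560}{28197281}$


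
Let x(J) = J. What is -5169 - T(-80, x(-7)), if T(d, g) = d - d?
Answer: -5169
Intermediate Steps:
T(d, g) = 0
-5169 - T(-80, x(-7)) = -5169 - 1*0 = -5169 + 0 = -5169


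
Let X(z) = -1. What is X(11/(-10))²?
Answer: 1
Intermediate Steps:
X(11/(-10))² = (-1)² = 1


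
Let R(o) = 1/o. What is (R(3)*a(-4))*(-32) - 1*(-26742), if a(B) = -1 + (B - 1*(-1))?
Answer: 80354/3 ≈ 26785.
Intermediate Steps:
R(o) = 1/o
a(B) = B (a(B) = -1 + (B + 1) = -1 + (1 + B) = B)
(R(3)*a(-4))*(-32) - 1*(-26742) = (-4/3)*(-32) - 1*(-26742) = ((⅓)*(-4))*(-32) + 26742 = -4/3*(-32) + 26742 = 128/3 + 26742 = 80354/3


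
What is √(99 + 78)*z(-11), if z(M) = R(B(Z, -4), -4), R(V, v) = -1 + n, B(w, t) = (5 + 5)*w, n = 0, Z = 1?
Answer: -√177 ≈ -13.304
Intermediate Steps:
B(w, t) = 10*w
R(V, v) = -1 (R(V, v) = -1 + 0 = -1)
z(M) = -1
√(99 + 78)*z(-11) = √(99 + 78)*(-1) = √177*(-1) = -√177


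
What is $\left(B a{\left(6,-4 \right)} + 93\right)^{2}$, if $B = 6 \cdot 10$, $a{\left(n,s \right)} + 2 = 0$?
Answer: $729$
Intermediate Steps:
$a{\left(n,s \right)} = -2$ ($a{\left(n,s \right)} = -2 + 0 = -2$)
$B = 60$
$\left(B a{\left(6,-4 \right)} + 93\right)^{2} = \left(60 \left(-2\right) + 93\right)^{2} = \left(-120 + 93\right)^{2} = \left(-27\right)^{2} = 729$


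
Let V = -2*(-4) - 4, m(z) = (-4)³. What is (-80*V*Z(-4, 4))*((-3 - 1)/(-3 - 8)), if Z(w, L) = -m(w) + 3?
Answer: -85760/11 ≈ -7796.4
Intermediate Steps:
m(z) = -64
V = 4 (V = 8 - 4 = 4)
Z(w, L) = 67 (Z(w, L) = -1*(-64) + 3 = 64 + 3 = 67)
(-80*V*Z(-4, 4))*((-3 - 1)/(-3 - 8)) = (-320*67)*((-3 - 1)/(-3 - 8)) = (-80*268)*(-4/(-11)) = -(-85760)*(-1)/11 = -21440*4/11 = -85760/11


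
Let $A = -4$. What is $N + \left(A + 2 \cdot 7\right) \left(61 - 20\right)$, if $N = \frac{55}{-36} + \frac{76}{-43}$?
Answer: $\frac{629579}{1548} \approx 406.7$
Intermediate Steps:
$N = - \frac{5101}{1548}$ ($N = 55 \left(- \frac{1}{36}\right) + 76 \left(- \frac{1}{43}\right) = - \frac{55}{36} - \frac{76}{43} = - \frac{5101}{1548} \approx -3.2952$)
$N + \left(A + 2 \cdot 7\right) \left(61 - 20\right) = - \frac{5101}{1548} + \left(-4 + 2 \cdot 7\right) \left(61 - 20\right) = - \frac{5101}{1548} + \left(-4 + 14\right) 41 = - \frac{5101}{1548} + 10 \cdot 41 = - \frac{5101}{1548} + 410 = \frac{629579}{1548}$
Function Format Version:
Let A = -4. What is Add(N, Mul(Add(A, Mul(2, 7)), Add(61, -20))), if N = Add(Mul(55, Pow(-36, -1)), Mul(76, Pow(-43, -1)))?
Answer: Rational(629579, 1548) ≈ 406.70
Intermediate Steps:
N = Rational(-5101, 1548) (N = Add(Mul(55, Rational(-1, 36)), Mul(76, Rational(-1, 43))) = Add(Rational(-55, 36), Rational(-76, 43)) = Rational(-5101, 1548) ≈ -3.2952)
Add(N, Mul(Add(A, Mul(2, 7)), Add(61, -20))) = Add(Rational(-5101, 1548), Mul(Add(-4, Mul(2, 7)), Add(61, -20))) = Add(Rational(-5101, 1548), Mul(Add(-4, 14), 41)) = Add(Rational(-5101, 1548), Mul(10, 41)) = Add(Rational(-5101, 1548), 410) = Rational(629579, 1548)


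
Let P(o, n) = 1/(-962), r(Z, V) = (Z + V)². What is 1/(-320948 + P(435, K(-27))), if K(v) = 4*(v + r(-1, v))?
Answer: -962/308751977 ≈ -3.1158e-6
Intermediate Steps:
r(Z, V) = (V + Z)²
K(v) = 4*v + 4*(-1 + v)² (K(v) = 4*(v + (v - 1)²) = 4*(v + (-1 + v)²) = 4*v + 4*(-1 + v)²)
P(o, n) = -1/962
1/(-320948 + P(435, K(-27))) = 1/(-320948 - 1/962) = 1/(-308751977/962) = -962/308751977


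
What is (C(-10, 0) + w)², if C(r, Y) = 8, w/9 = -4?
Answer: 784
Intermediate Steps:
w = -36 (w = 9*(-4) = -36)
(C(-10, 0) + w)² = (8 - 36)² = (-28)² = 784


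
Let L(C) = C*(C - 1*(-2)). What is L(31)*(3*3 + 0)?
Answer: 9207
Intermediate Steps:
L(C) = C*(2 + C) (L(C) = C*(C + 2) = C*(2 + C))
L(31)*(3*3 + 0) = (31*(2 + 31))*(3*3 + 0) = (31*33)*(9 + 0) = 1023*9 = 9207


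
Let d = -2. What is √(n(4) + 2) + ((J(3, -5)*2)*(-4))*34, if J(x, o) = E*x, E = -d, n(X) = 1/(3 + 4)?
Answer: -1632 + √105/7 ≈ -1630.5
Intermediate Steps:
n(X) = ⅐ (n(X) = 1/7 = ⅐)
E = 2 (E = -1*(-2) = 2)
J(x, o) = 2*x
√(n(4) + 2) + ((J(3, -5)*2)*(-4))*34 = √(⅐ + 2) + (((2*3)*2)*(-4))*34 = √(15/7) + ((6*2)*(-4))*34 = √105/7 + (12*(-4))*34 = √105/7 - 48*34 = √105/7 - 1632 = -1632 + √105/7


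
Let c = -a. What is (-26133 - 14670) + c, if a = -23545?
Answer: -17258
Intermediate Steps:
c = 23545 (c = -1*(-23545) = 23545)
(-26133 - 14670) + c = (-26133 - 14670) + 23545 = -40803 + 23545 = -17258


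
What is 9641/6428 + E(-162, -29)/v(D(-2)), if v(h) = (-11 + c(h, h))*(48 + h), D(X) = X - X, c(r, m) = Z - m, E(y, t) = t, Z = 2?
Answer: 1087831/694224 ≈ 1.5670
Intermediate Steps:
c(r, m) = 2 - m
D(X) = 0
v(h) = (-9 - h)*(48 + h) (v(h) = (-11 + (2 - h))*(48 + h) = (-9 - h)*(48 + h))
9641/6428 + E(-162, -29)/v(D(-2)) = 9641/6428 - 29/(-432 - 1*0**2 - 57*0) = 9641*(1/6428) - 29/(-432 - 1*0 + 0) = 9641/6428 - 29/(-432 + 0 + 0) = 9641/6428 - 29/(-432) = 9641/6428 - 29*(-1/432) = 9641/6428 + 29/432 = 1087831/694224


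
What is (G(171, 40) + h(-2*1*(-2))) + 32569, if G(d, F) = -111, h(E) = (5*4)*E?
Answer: 32538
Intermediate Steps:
h(E) = 20*E
(G(171, 40) + h(-2*1*(-2))) + 32569 = (-111 + 20*(-2*1*(-2))) + 32569 = (-111 + 20*(-2*(-2))) + 32569 = (-111 + 20*4) + 32569 = (-111 + 80) + 32569 = -31 + 32569 = 32538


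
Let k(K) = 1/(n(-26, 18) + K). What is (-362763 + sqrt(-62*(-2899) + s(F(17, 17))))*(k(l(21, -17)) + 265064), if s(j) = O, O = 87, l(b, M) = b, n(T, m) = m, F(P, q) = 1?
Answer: -1250020474737/13 + 51687485*sqrt(7193)/39 ≈ -9.6043e+10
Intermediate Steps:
s(j) = 87
k(K) = 1/(18 + K)
(-362763 + sqrt(-62*(-2899) + s(F(17, 17))))*(k(l(21, -17)) + 265064) = (-362763 + sqrt(-62*(-2899) + 87))*(1/(18 + 21) + 265064) = (-362763 + sqrt(179738 + 87))*(1/39 + 265064) = (-362763 + sqrt(179825))*(1/39 + 265064) = (-362763 + 5*sqrt(7193))*(10337497/39) = -1250020474737/13 + 51687485*sqrt(7193)/39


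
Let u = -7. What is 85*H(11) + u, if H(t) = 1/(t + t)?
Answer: -69/22 ≈ -3.1364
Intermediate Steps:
H(t) = 1/(2*t)
85*H(11) + u = 85*((½)/11) - 7 = 85*((½)*(1/11)) - 7 = 85*(1/22) - 7 = 85/22 - 7 = -69/22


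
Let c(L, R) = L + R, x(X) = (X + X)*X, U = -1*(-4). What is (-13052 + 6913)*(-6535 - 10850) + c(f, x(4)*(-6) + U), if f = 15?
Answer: 106726342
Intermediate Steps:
U = 4
x(X) = 2*X² (x(X) = (2*X)*X = 2*X²)
(-13052 + 6913)*(-6535 - 10850) + c(f, x(4)*(-6) + U) = (-13052 + 6913)*(-6535 - 10850) + (15 + ((2*4²)*(-6) + 4)) = -6139*(-17385) + (15 + ((2*16)*(-6) + 4)) = 106726515 + (15 + (32*(-6) + 4)) = 106726515 + (15 + (-192 + 4)) = 106726515 + (15 - 188) = 106726515 - 173 = 106726342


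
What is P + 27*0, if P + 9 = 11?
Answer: 2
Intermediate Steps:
P = 2 (P = -9 + 11 = 2)
P + 27*0 = 2 + 27*0 = 2 + 0 = 2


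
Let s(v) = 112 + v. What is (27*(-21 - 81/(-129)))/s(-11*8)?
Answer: -1971/86 ≈ -22.919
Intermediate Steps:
(27*(-21 - 81/(-129)))/s(-11*8) = (27*(-21 - 81/(-129)))/(112 - 11*8) = (27*(-21 - 81*(-1/129)))/(112 - 88) = (27*(-21 + 27/43))/24 = (27*(-876/43))*(1/24) = -23652/43*1/24 = -1971/86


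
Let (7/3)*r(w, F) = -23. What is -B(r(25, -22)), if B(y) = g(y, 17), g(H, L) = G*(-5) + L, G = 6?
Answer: 13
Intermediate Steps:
g(H, L) = -30 + L (g(H, L) = 6*(-5) + L = -30 + L)
r(w, F) = -69/7 (r(w, F) = (3/7)*(-23) = -69/7)
B(y) = -13 (B(y) = -30 + 17 = -13)
-B(r(25, -22)) = -1*(-13) = 13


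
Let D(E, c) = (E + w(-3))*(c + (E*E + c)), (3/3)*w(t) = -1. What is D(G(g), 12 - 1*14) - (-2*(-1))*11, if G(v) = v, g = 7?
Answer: 248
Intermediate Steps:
w(t) = -1
D(E, c) = (-1 + E)*(E**2 + 2*c) (D(E, c) = (E - 1)*(c + (E*E + c)) = (-1 + E)*(c + (E**2 + c)) = (-1 + E)*(c + (c + E**2)) = (-1 + E)*(E**2 + 2*c))
D(G(g), 12 - 1*14) - (-2*(-1))*11 = (7**3 - 1*7**2 - 2*(12 - 1*14) + 2*7*(12 - 1*14)) - (-2*(-1))*11 = (343 - 1*49 - 2*(12 - 14) + 2*7*(12 - 14)) - 2*11 = (343 - 49 - 2*(-2) + 2*7*(-2)) - 1*22 = (343 - 49 + 4 - 28) - 22 = 270 - 22 = 248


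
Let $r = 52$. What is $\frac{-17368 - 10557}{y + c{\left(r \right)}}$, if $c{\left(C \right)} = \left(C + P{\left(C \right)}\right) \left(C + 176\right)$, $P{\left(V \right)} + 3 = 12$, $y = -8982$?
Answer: $- \frac{27925}{4926} \approx -5.6689$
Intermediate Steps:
$P{\left(V \right)} = 9$ ($P{\left(V \right)} = -3 + 12 = 9$)
$c{\left(C \right)} = \left(9 + C\right) \left(176 + C\right)$ ($c{\left(C \right)} = \left(C + 9\right) \left(C + 176\right) = \left(9 + C\right) \left(176 + C\right)$)
$\frac{-17368 - 10557}{y + c{\left(r \right)}} = \frac{-17368 - 10557}{-8982 + \left(1584 + 52^{2} + 185 \cdot 52\right)} = \frac{-17368 + \left(-11077 + 520\right)}{-8982 + \left(1584 + 2704 + 9620\right)} = \frac{-17368 - 10557}{-8982 + 13908} = - \frac{27925}{4926}$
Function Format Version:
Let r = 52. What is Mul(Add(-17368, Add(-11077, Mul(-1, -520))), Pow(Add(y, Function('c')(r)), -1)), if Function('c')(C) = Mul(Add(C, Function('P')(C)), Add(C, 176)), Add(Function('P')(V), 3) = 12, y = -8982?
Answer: Rational(-27925, 4926) ≈ -5.6689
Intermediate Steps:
Function('P')(V) = 9 (Function('P')(V) = Add(-3, 12) = 9)
Function('c')(C) = Mul(Add(9, C), Add(176, C)) (Function('c')(C) = Mul(Add(C, 9), Add(C, 176)) = Mul(Add(9, C), Add(176, C)))
Mul(Add(-17368, Add(-11077, Mul(-1, -520))), Pow(Add(y, Function('c')(r)), -1)) = Mul(Add(-17368, Add(-11077, Mul(-1, -520))), Pow(Add(-8982, Add(1584, Pow(52, 2), Mul(185, 52))), -1)) = Mul(Add(-17368, Add(-11077, 520)), Pow(Add(-8982, Add(1584, 2704, 9620)), -1)) = Mul(Add(-17368, -10557), Pow(Add(-8982, 13908), -1)) = Mul(-27925, Pow(4926, -1)) = Mul(-27925, Rational(1, 4926)) = Rational(-27925, 4926)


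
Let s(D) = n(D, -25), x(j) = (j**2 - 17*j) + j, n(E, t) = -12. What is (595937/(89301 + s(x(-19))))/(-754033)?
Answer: -595937/67326852537 ≈ -8.8514e-6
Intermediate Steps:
x(j) = j**2 - 16*j
s(D) = -12
(595937/(89301 + s(x(-19))))/(-754033) = (595937/(89301 - 12))/(-754033) = (595937/89289)*(-1/754033) = -595937/67326852537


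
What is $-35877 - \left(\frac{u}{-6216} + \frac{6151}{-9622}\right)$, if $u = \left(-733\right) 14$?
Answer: $- \frac{76638446609}{2136084} \approx -35878.0$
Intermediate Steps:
$u = -10262$
$-35877 - \left(\frac{u}{-6216} + \frac{6151}{-9622}\right) = -35877 - \left(- \frac{10262}{-6216} + \frac{6151}{-9622}\right) = -35877 - \left(\left(-10262\right) \left(- \frac{1}{6216}\right) + 6151 \left(- \frac{1}{9622}\right)\right) = -35877 - \left(\frac{733}{444} - \frac{6151}{9622}\right) = -35877 - \frac{2160941}{2136084} = - \frac{76638446609}{2136084}$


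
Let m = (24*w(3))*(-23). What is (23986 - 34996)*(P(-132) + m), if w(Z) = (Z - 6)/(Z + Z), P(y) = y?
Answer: -1585440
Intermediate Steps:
w(Z) = (-6 + Z)/(2*Z) (w(Z) = (-6 + Z)/((2*Z)) = (-6 + Z)*(1/(2*Z)) = (-6 + Z)/(2*Z))
m = 276 (m = (24*((½)*(-6 + 3)/3))*(-23) = (24*((½)*(⅓)*(-3)))*(-23) = (24*(-½))*(-23) = -12*(-23) = 276)
(23986 - 34996)*(P(-132) + m) = (23986 - 34996)*(-132 + 276) = -11010*144 = -1585440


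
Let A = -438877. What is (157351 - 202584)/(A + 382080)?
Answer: 45233/56797 ≈ 0.79640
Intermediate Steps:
(157351 - 202584)/(A + 382080) = (157351 - 202584)/(-438877 + 382080) = -45233/(-56797) = -45233*(-1/56797) = 45233/56797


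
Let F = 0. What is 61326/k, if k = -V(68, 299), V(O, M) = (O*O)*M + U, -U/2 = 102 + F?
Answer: -30663/691186 ≈ -0.044363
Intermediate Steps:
U = -204 (U = -2*(102 + 0) = -2*102 = -204)
V(O, M) = -204 + M*O² (V(O, M) = (O*O)*M - 204 = O²*M - 204 = M*O² - 204 = -204 + M*O²)
k = -1382372 (k = -(-204 + 299*68²) = -(-204 + 299*4624) = -(-204 + 1382576) = -1*1382372 = -1382372)
61326/k = 61326/(-1382372) = 61326*(-1/1382372) = -30663/691186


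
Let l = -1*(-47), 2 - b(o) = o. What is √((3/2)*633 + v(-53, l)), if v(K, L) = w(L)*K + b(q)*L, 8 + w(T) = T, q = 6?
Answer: I*√5222/2 ≈ 36.132*I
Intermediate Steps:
w(T) = -8 + T
b(o) = 2 - o
l = 47
v(K, L) = -4*L + K*(-8 + L) (v(K, L) = (-8 + L)*K + (2 - 1*6)*L = K*(-8 + L) + (2 - 6)*L = K*(-8 + L) - 4*L = -4*L + K*(-8 + L))
√((3/2)*633 + v(-53, l)) = √((3/2)*633 + (-4*47 - 53*(-8 + 47))) = √((3*(½))*633 + (-188 - 53*39)) = √((3/2)*633 + (-188 - 2067)) = √(1899/2 - 2255) = √(-2611/2) = I*√5222/2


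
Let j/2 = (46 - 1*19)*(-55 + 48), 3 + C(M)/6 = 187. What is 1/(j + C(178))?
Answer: 1/726 ≈ 0.0013774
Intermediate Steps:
C(M) = 1104 (C(M) = -18 + 6*187 = -18 + 1122 = 1104)
j = -378 (j = 2*((46 - 1*19)*(-55 + 48)) = 2*((46 - 19)*(-7)) = 2*(27*(-7)) = 2*(-189) = -378)
1/(j + C(178)) = 1/(-378 + 1104) = 1/726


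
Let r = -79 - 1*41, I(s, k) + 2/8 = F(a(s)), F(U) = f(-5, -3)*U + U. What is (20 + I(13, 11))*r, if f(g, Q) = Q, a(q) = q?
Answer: 750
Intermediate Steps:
F(U) = -2*U (F(U) = -3*U + U = -2*U)
I(s, k) = -1/4 - 2*s
r = -120 (r = -79 - 41 = -120)
(20 + I(13, 11))*r = (20 + (-1/4 - 2*13))*(-120) = (20 + (-1/4 - 26))*(-120) = (20 - 105/4)*(-120) = -25/4*(-120) = 750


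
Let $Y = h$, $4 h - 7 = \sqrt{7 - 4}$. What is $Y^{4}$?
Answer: $\frac{\left(7 + \sqrt{3}\right)^{4}}{256} \approx 22.71$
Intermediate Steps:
$h = \frac{7}{4} + \frac{\sqrt{3}}{4}$ ($h = \frac{7}{4} + \frac{\sqrt{7 - 4}}{4} = \frac{7}{4} + \frac{\sqrt{3}}{4} \approx 2.183$)
$Y = \frac{7}{4} + \frac{\sqrt{3}}{4} \approx 2.183$
$Y^{4} = \left(\frac{7}{4} + \frac{\sqrt{3}}{4}\right)^{4}$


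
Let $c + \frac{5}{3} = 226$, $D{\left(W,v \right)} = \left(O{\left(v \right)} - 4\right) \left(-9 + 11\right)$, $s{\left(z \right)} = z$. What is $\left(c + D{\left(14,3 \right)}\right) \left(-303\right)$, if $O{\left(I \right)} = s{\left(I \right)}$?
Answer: $-67367$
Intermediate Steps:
$O{\left(I \right)} = I$
$D{\left(W,v \right)} = -8 + 2 v$ ($D{\left(W,v \right)} = \left(v - 4\right) \left(-9 + 11\right) = \left(v + \left(-4 + 0\right)\right) 2 = \left(v - 4\right) 2 = \left(-4 + v\right) 2 = -8 + 2 v$)
$c = \frac{673}{3}$ ($c = - \frac{5}{3} + 226 = \frac{673}{3} \approx 224.33$)
$\left(c + D{\left(14,3 \right)}\right) \left(-303\right) = \left(\frac{673}{3} + \left(-8 + 2 \cdot 3\right)\right) \left(-303\right) = \left(\frac{673}{3} + \left(-8 + 6\right)\right) \left(-303\right) = \left(\frac{673}{3} - 2\right) \left(-303\right) = \frac{667}{3} \left(-303\right) = -67367$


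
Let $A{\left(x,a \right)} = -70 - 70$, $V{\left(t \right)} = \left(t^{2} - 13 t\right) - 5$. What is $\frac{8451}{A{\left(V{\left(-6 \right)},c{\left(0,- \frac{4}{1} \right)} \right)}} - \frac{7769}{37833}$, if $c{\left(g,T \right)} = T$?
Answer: $- \frac{320814343}{5296620} \approx -60.57$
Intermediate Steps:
$V{\left(t \right)} = -5 + t^{2} - 13 t$
$A{\left(x,a \right)} = -140$ ($A{\left(x,a \right)} = -70 - 70 = -140$)
$\frac{8451}{A{\left(V{\left(-6 \right)},c{\left(0,- \frac{4}{1} \right)} \right)}} - \frac{7769}{37833} = \frac{8451}{-140} - \frac{7769}{37833} = 8451 \left(- \frac{1}{140}\right) - \frac{7769}{37833} = - \frac{8451}{140} - \frac{7769}{37833} = - \frac{320814343}{5296620}$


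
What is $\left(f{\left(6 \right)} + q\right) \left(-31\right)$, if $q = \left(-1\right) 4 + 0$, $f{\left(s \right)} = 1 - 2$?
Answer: $155$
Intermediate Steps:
$f{\left(s \right)} = -1$ ($f{\left(s \right)} = 1 - 2 = -1$)
$q = -4$ ($q = -4 + 0 = -4$)
$\left(f{\left(6 \right)} + q\right) \left(-31\right) = \left(-1 - 4\right) \left(-31\right) = \left(-5\right) \left(-31\right) = 155$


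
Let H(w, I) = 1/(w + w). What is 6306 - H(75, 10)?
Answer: 945899/150 ≈ 6306.0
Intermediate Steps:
H(w, I) = 1/(2*w)
6306 - H(75, 10) = 6306 - 1/(2*75) = 6306 - 1*1/150 = 6306 - 1/150 = 945899/150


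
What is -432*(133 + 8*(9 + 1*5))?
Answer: -105840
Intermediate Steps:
-432*(133 + 8*(9 + 1*5)) = -432*(133 + 8*(9 + 5)) = -432*(133 + 8*14) = -432*(133 + 112) = -432*245 = -105840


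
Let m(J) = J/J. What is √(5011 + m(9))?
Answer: 2*√1253 ≈ 70.796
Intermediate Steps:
m(J) = 1
√(5011 + m(9)) = √(5011 + 1) = √5012 = 2*√1253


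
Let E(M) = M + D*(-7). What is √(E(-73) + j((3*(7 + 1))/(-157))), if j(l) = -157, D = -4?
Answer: I*√202 ≈ 14.213*I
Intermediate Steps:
E(M) = 28 + M (E(M) = M - 4*(-7) = M + 28 = 28 + M)
√(E(-73) + j((3*(7 + 1))/(-157))) = √((28 - 73) - 157) = √(-45 - 157) = √(-202) = I*√202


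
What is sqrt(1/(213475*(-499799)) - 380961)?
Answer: I*sqrt(173470375888921144991460686)/21338918305 ≈ 617.22*I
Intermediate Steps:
sqrt(1/(213475*(-499799)) - 380961) = sqrt((1/213475)*(-1/499799) - 380961) = sqrt(-1/106694591525 - 380961) = sqrt(-40646478281955526/106694591525) = I*sqrt(173470375888921144991460686)/21338918305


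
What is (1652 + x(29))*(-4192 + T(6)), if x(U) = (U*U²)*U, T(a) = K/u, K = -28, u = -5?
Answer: -14839385556/5 ≈ -2.9679e+9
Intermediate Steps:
T(a) = 28/5 (T(a) = -28/(-5) = -28*(-⅕) = 28/5)
x(U) = U⁴ (x(U) = U³*U = U⁴)
(1652 + x(29))*(-4192 + T(6)) = (1652 + 29⁴)*(-4192 + 28/5) = (1652 + 707281)*(-20932/5) = 708933*(-20932/5) = -14839385556/5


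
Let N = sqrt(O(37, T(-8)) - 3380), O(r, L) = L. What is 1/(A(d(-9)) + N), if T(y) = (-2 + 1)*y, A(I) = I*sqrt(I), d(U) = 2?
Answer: 1/(2*(sqrt(2) + I*sqrt(843))) ≈ 0.00083681 - 0.01718*I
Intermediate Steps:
A(I) = I**(3/2)
T(y) = -y
N = 2*I*sqrt(843) (N = sqrt(-1*(-8) - 3380) = sqrt(8 - 3380) = sqrt(-3372) = 2*I*sqrt(843) ≈ 58.069*I)
1/(A(d(-9)) + N) = 1/(2**(3/2) + 2*I*sqrt(843)) = 1/(2*sqrt(2) + 2*I*sqrt(843))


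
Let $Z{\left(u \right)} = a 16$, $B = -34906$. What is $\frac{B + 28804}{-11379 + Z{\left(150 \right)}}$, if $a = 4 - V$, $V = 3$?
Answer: $\frac{6102}{11363} \approx 0.53701$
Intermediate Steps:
$a = 1$ ($a = 4 - 3 = 1$)
$Z{\left(u \right)} = 16$ ($Z{\left(u \right)} = 1 \cdot 16 = 16$)
$\frac{B + 28804}{-11379 + Z{\left(150 \right)}} = \frac{-34906 + 28804}{-11379 + 16} = - \frac{6102}{-11363} = \left(-6102\right) \left(- \frac{1}{11363}\right) = \frac{6102}{11363}$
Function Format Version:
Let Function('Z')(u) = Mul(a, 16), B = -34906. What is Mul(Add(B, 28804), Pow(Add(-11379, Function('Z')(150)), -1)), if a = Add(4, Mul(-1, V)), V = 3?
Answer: Rational(6102, 11363) ≈ 0.53701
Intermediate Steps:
a = 1 (a = Add(4, Mul(-1, 3)) = Add(4, -3) = 1)
Function('Z')(u) = 16 (Function('Z')(u) = Mul(1, 16) = 16)
Mul(Add(B, 28804), Pow(Add(-11379, Function('Z')(150)), -1)) = Mul(Add(-34906, 28804), Pow(Add(-11379, 16), -1)) = Mul(-6102, Pow(-11363, -1)) = Mul(-6102, Rational(-1, 11363)) = Rational(6102, 11363)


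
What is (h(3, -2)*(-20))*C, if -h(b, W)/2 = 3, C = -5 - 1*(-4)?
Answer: -120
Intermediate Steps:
C = -1 (C = -5 + 4 = -1)
h(b, W) = -6 (h(b, W) = -2*3 = -6)
(h(3, -2)*(-20))*C = -6*(-20)*(-1) = 120*(-1) = -120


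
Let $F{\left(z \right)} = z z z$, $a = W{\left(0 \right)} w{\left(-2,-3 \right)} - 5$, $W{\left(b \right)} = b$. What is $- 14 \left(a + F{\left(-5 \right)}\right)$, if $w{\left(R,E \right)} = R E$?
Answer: $1820$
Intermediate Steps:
$w{\left(R,E \right)} = E R$
$a = -5$ ($a = 0 \left(\left(-3\right) \left(-2\right)\right) - 5 = 0 \cdot 6 - 5 = 0 - 5 = -5$)
$F{\left(z \right)} = z^{3}$ ($F{\left(z \right)} = z^{2} z = z^{3}$)
$- 14 \left(a + F{\left(-5 \right)}\right) = - 14 \left(-5 + \left(-5\right)^{3}\right) = - 14 \left(-5 - 125\right) = \left(-14\right) \left(-130\right) = 1820$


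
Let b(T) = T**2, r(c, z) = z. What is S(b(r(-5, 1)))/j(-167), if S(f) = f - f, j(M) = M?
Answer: 0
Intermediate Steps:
S(f) = 0
S(b(r(-5, 1)))/j(-167) = 0/(-167) = 0*(-1/167) = 0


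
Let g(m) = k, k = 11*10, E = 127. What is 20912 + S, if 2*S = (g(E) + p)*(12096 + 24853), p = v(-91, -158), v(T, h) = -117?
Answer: -216819/2 ≈ -1.0841e+5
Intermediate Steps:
p = -117
k = 110
g(m) = 110
S = -258643/2 (S = ((110 - 117)*(12096 + 24853))/2 = (-7*36949)/2 = (½)*(-258643) = -258643/2 ≈ -1.2932e+5)
20912 + S = 20912 - 258643/2 = -216819/2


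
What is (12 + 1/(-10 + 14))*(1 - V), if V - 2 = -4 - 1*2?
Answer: 245/4 ≈ 61.250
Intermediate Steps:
V = -4 (V = 2 + (-4 - 1*2) = 2 + (-4 - 2) = 2 - 6 = -4)
(12 + 1/(-10 + 14))*(1 - V) = (12 + 1/(-10 + 14))*(1 - 1*(-4)) = (12 + 1/4)*(1 + 4) = (12 + 1/4)*5 = (49/4)*5 = 245/4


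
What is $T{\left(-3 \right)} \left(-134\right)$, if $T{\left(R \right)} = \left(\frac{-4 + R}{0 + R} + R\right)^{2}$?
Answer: $- \frac{536}{9} \approx -59.556$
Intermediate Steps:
$T{\left(R \right)} = \left(R + \frac{-4 + R}{R}\right)^{2}$ ($T{\left(R \right)} = \left(\frac{-4 + R}{R} + R\right)^{2} = \left(R + \frac{-4 + R}{R}\right)^{2}$)
$T{\left(-3 \right)} \left(-134\right) = \frac{\left(-4 - 3 + \left(-3\right)^{2}\right)^{2}}{9} \left(-134\right) = \frac{\left(-4 - 3 + 9\right)^{2}}{9} \left(-134\right) = \frac{2^{2}}{9} \left(-134\right) = \frac{1}{9} \cdot 4 \left(-134\right) = \frac{4}{9} \left(-134\right) = - \frac{536}{9}$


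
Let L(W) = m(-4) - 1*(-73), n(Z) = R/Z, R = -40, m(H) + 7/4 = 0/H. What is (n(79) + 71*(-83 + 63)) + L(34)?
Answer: -426365/316 ≈ -1349.3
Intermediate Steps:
m(H) = -7/4 (m(H) = -7/4 + 0/H = -7/4 + 0 = -7/4)
n(Z) = -40/Z
L(W) = 285/4 (L(W) = -7/4 - 1*(-73) = -7/4 + 73 = 285/4)
(n(79) + 71*(-83 + 63)) + L(34) = (-40/79 + 71*(-83 + 63)) + 285/4 = (-40*1/79 + 71*(-20)) + 285/4 = (-40/79 - 1420) + 285/4 = -112220/79 + 285/4 = -426365/316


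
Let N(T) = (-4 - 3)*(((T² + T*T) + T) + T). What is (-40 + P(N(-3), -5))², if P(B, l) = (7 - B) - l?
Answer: 3136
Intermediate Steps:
N(T) = -14*T - 14*T² (N(T) = -7*(((T² + T²) + T) + T) = -7*((2*T² + T) + T) = -7*((T + 2*T²) + T) = -7*(2*T + 2*T²) = -14*T - 14*T²)
P(B, l) = 7 - B - l
(-40 + P(N(-3), -5))² = (-40 + (7 - (-14)*(-3)*(1 - 3) - 1*(-5)))² = (-40 + (7 - (-14)*(-3)*(-2) + 5))² = (-40 + (7 - 1*(-84) + 5))² = (-40 + (7 + 84 + 5))² = (-40 + 96)² = 56² = 3136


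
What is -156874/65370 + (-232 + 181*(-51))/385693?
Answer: -30561899996/12606375705 ≈ -2.4243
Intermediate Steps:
-156874/65370 + (-232 + 181*(-51))/385693 = -156874*1/65370 + (-232 - 9231)*(1/385693) = -78437/32685 - 9463*1/385693 = -78437/32685 - 9463/385693 = -30561899996/12606375705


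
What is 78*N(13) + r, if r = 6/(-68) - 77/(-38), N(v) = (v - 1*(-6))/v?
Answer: 37448/323 ≈ 115.94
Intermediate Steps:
N(v) = (6 + v)/v (N(v) = (v + 6)/v = (6 + v)/v)
r = 626/323 (r = 6*(-1/68) - 77*(-1/38) = -3/34 + 77/38 = 626/323 ≈ 1.9381)
78*N(13) + r = 78*((6 + 13)/13) + 626/323 = 78*((1/13)*19) + 626/323 = 78*(19/13) + 626/323 = 114 + 626/323 = 37448/323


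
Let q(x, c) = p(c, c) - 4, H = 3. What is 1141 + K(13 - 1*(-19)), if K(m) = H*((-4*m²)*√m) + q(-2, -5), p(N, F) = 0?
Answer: 1137 - 49152*√2 ≈ -68374.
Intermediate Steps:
q(x, c) = -4 (q(x, c) = 0 - 4 = -4)
K(m) = -4 - 12*m^(5/2) (K(m) = 3*((-4*m²)*√m) - 4 = 3*(-4*m^(5/2)) - 4 = -12*m^(5/2) - 4 = -4 - 12*m^(5/2))
1141 + K(13 - 1*(-19)) = 1141 + (-4 - 12*(13 - 1*(-19))^(5/2)) = 1141 + (-4 - 12*(13 + 19)^(5/2)) = 1141 + (-4 - 49152*√2) = 1137 - 49152*√2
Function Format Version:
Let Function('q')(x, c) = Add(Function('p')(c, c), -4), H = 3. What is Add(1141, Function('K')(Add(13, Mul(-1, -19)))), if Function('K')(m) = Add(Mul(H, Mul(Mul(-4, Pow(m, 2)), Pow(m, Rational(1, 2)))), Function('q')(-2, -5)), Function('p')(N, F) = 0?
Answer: Add(1137, Mul(-49152, Pow(2, Rational(1, 2)))) ≈ -68374.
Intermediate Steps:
Function('q')(x, c) = -4 (Function('q')(x, c) = Add(0, -4) = -4)
Function('K')(m) = Add(-4, Mul(-12, Pow(m, Rational(5, 2)))) (Function('K')(m) = Add(Mul(3, Mul(Mul(-4, Pow(m, 2)), Pow(m, Rational(1, 2)))), -4) = Add(Mul(3, Mul(-4, Pow(m, Rational(5, 2)))), -4) = Add(Mul(-12, Pow(m, Rational(5, 2))), -4) = Add(-4, Mul(-12, Pow(m, Rational(5, 2)))))
Add(1141, Function('K')(Add(13, Mul(-1, -19)))) = Add(1141, Add(-4, Mul(-12, Pow(Add(13, Mul(-1, -19)), Rational(5, 2))))) = Add(1141, Add(-4, Mul(-12, Pow(Add(13, 19), Rational(5, 2))))) = Add(1141, Add(-4, Mul(-12, Pow(32, Rational(5, 2))))) = Add(1141, Add(-4, Mul(-12, Mul(4096, Pow(2, Rational(1, 2)))))) = Add(1141, Add(-4, Mul(-49152, Pow(2, Rational(1, 2))))) = Add(1137, Mul(-49152, Pow(2, Rational(1, 2))))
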